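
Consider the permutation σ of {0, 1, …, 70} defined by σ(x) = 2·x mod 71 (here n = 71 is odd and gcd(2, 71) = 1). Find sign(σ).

Trace 38: π^k(38) = [38, 5, 10, 20, 40, 9, 18] for k=0..6.
π_2 has 3 disjoint cycles with lengths [35, 35, 1] on {0,…,70}.
Σ(ℓ_i−1) = 71−3 = 68; sign = (−1)^68 = +1.

+1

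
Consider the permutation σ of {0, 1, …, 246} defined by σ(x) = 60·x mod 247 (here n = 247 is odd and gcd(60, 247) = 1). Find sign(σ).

+1

Start at x=21: 21 → 25 → 18 → 92 → 86 → 220 → 109 → … (one orbit).
11 cycles of lengths [36, 36, 36, 36, 36, 36, 18, 4, 4, 4, 1].
11 cycles on 247: each ℓ→(−1)^(ℓ−1), product (−1)^236 = +1.
Check: (60/247) = +1 by Zolotarev.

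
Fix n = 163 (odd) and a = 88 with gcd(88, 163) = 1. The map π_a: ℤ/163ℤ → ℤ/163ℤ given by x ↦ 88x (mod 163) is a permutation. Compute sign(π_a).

+1

Trace 84: π^k(84) = [84, 57, 126, 4, 26, 6, 39] for k=0..6.
π_88 has 3 disjoint cycles with lengths [81, 81, 1] on {0,…,162}.
Σ(ℓ_i−1) = 163−3 = 160; sign = (−1)^160 = +1.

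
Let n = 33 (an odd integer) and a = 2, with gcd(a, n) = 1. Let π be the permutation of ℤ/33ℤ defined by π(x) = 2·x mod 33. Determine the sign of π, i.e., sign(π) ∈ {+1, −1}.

Start at x=31: 31 → 29 → 25 → 17 → 1 → 2 → 4 → … (one orbit).
The orbit structure of x ↦ 2x mod 33: 5 orbits of sizes [10, 10, 10, 2, 1].
With 5 cycles on 33 points, sign = (−1)^{33−5} = +1.
Zolotarev: (2|33) = +1, matching the cycle-count sign.

+1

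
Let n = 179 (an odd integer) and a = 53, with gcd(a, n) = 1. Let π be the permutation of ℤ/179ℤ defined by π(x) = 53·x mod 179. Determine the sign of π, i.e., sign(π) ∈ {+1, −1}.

Start at x=80: 80 → 123 → 75 → 37 → 171 → 113 → 82 → … (one orbit).
2 cycles of lengths [178, 1].
sign(π) = (−1)^{n − #cycles} = (−1)^{179−2} = (−1)^177 = -1.

-1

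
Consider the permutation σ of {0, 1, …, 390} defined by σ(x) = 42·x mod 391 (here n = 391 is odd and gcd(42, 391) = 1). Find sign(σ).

-1

Start at x=332: 332 → 259 → 321 → 188 → 76 → 64 → 342 → … (one orbit).
Decompose π into cycles: lengths [88, 88, 88, 88, 22, 8, 8, 1] (8 cycles, including the fixed point 0).
n − c = 391 − 8 = 383; sign = (−1)^383 = -1.
Via Zolotarev, sign(π_{42}) = (42|391) = -1.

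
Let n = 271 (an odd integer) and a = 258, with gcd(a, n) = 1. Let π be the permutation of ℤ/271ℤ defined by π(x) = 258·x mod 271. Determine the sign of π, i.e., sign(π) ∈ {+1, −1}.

+1

Orbit of 242 under x↦258x: [242, 106, 248, 28, 178, 125, 1]… (length divides ord_271(258)).
Cycle lengths of π_258 on ℤ/271ℤ: [9, 9, 9, 9, 9, 9, 9, 9, 9, 9, 9, 9, 9, 9, 9, 9, 9, 9, 9, 9, 9, 9, 9, 9, 9, 9, 9, 9, 9, 9, 1]; 31 cycles in total.
n − c = 271 − 31 = 240; sign = (−1)^240 = +1.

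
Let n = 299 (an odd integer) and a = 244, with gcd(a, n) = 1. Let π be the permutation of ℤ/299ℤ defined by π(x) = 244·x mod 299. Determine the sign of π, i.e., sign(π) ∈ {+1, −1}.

Orbit of 170 under x↦244x: [170, 218, 269, 155, 146, 43, 27]… (length divides ord_299(244)).
Cycle type of π: 66×4 + 22 + 6×2 + 1; total 8 cycles.
sign(π) = (−1)^{n − #cycles} = (−1)^{299−8} = (−1)^291 = -1.

-1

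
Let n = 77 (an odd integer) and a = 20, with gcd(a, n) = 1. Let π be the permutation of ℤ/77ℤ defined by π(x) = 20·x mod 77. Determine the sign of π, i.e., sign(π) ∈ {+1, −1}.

-1

Orbit of 64 under x↦20x: [64, 48, 36, 27, 1, 20, 15]… (length divides ord_77(20)).
π_20 has 12 disjoint cycles with lengths [10, 10, 10, 10, 10, 10, 5, 5, 2, 2, 2, 1] on {0,…,76}.
n − c = 77 − 12 = 65; sign = (−1)^65 = -1.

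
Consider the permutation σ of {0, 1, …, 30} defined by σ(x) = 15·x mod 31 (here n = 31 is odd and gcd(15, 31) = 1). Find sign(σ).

Orbit of 8 under x↦15x: [8, 27, 2, 30, 16, 23, 4]… (length divides ord_31(15)).
Cycle lengths of π_15 on ℤ/31ℤ: [10, 10, 10, 1]; 4 cycles in total.
With 4 cycles on 31 points, sign = (−1)^{31−4} = -1.
Check: (15/31) = -1 by Zolotarev.

-1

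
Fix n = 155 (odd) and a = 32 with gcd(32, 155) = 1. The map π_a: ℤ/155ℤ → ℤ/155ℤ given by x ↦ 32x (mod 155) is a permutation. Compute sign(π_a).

Orbit of 1 under x↦32x: [1, 32, 94, 63]… (length divides ord_155(32)).
The orbit structure of x ↦ 32x mod 155: 62 orbits of sizes [4, 4, 4, 4, 4, 4, 4, 4, 4, 4, 4, 4, 4, 4, 4, 4, 4, 4, 4, 4, 4, 4, 4, 4, 4, 4, 4, 4, 4, 4, 4, 1, 1, 1, 1, 1, 1, 1, 1, 1, 1, 1, 1, 1, 1, 1, 1, 1, 1, 1, 1, 1, 1, 1, 1, 1, 1, 1, 1, 1, 1, 1].
62 cycles on 155: each ℓ→(−1)^(ℓ−1), product (−1)^93 = -1.

-1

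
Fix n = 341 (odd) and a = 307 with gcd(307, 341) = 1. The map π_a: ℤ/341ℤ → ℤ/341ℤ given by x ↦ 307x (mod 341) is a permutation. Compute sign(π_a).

-1

Start at x=320: 320 → 32 → 276 → 164 → 221 → 329 → 67 → … (one orbit).
The orbit structure of x ↦ 307x mod 341: 18 orbits of sizes [30, 30, 30, 30, 30, 30, 30, 30, 30, 30, 15, 15, 2, 2, 2, 2, 2, 1].
Σ(ℓ_i−1) = 341−18 = 323; sign = (−1)^323 = -1.
The Jacobi symbol (307|341) = -1 (Zolotarev) agrees.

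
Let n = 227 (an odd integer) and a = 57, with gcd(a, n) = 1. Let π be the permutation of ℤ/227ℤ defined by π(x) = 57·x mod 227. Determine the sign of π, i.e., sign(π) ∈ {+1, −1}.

Trace 121: π^k(121) = [121, 87, 192, 48, 12, 3, 171] for k=0..6.
Decompose π into cycles: lengths [113, 113, 1] (3 cycles, including the fixed point 0).
227 − 3 = 224 transpositions; sign(π) = (−1)^224 = +1.
Zolotarev: (57|227) = +1, matching the cycle-count sign.

+1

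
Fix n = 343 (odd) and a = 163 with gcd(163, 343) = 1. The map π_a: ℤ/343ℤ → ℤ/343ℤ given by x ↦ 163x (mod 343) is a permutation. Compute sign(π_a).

+1

Start at x=2: 2 → 326 → 316 → 58 → 193 → 246 → 310 → … (one orbit).
Cycle lengths of π_163 on ℤ/343ℤ: [147, 147, 21, 21, 3, 3, 1]; 7 cycles in total.
n − c = 343 − 7 = 336; sign = (−1)^336 = +1.
Zolotarev: (163|343) = +1, matching the cycle-count sign.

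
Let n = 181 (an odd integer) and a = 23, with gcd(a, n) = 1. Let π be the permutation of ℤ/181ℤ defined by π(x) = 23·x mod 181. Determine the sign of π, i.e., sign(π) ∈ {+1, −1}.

Trace 78: π^k(78) = [78, 165, 175, 43, 84, 122, 91] for k=0..6.
2 cycles of lengths [180, 1].
Σ(ℓ_i−1) = 181−2 = 179; sign = (−1)^179 = -1.
The Jacobi symbol (23|181) = -1 (Zolotarev) agrees.

-1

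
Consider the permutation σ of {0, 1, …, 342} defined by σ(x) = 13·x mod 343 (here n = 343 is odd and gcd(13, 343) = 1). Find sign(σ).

-1

Orbit of 251 under x↦13x: [251, 176, 230, 246, 111, 71, 237]… (length divides ord_343(13)).
π_13 has 10 disjoint cycles with lengths [98, 98, 98, 14, 14, 14, 2, 2, 2, 1] on {0,…,342}.
343 − 10 = 333 transpositions; sign(π) = (−1)^333 = -1.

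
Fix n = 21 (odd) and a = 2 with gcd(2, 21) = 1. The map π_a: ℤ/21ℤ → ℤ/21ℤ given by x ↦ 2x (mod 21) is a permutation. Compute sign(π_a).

Orbit of 8 under x↦2x: [8, 16, 11, 1, 2, 4]… (length divides ord_21(2)).
6 cycles of lengths [6, 6, 3, 3, 2, 1].
sign(π) = (−1)^{n − #cycles} = (−1)^{21−6} = (−1)^15 = -1.
Zolotarev: (2|21) = -1, matching the cycle-count sign.

-1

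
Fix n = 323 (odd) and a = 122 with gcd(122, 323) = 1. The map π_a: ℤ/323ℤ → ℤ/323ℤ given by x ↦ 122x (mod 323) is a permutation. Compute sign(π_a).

Start at x=134: 134 → 198 → 254 → 303 → 144 → 126 → 191 → … (one orbit).
π_122 has 11 disjoint cycles with lengths [48, 48, 48, 48, 48, 48, 16, 6, 6, 6, 1] on {0,…,322}.
323 − 11 = 312 transpositions; sign(π) = (−1)^312 = +1.
Zolotarev: (122|323) = +1, matching the cycle-count sign.

+1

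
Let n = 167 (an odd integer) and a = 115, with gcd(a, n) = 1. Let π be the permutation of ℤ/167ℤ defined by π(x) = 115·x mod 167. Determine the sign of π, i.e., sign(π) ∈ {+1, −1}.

Orbit of 141 under x↦115x: [141, 16, 3, 11, 96, 18, 66]… (length divides ord_167(115)).
3 cycles of lengths [83, 83, 1].
3 cycles on 167: each ℓ→(−1)^(ℓ−1), product (−1)^164 = +1.

+1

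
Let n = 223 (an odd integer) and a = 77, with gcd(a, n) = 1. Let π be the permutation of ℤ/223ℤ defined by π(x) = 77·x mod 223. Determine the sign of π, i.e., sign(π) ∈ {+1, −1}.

-1

Orbit of 66 under x↦77x: [66, 176, 172, 87, 9, 24, 64]… (length divides ord_223(77)).
Cycle lengths of π_77 on ℤ/223ℤ: [222, 1]; 2 cycles in total.
223 − 2 = 221 transpositions; sign(π) = (−1)^221 = -1.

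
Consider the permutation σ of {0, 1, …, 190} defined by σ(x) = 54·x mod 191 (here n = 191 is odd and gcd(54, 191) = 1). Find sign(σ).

Start at x=121: 121 → 40 → 59 → 130 → 144 → 136 → 86 → … (one orbit).
The orbit structure of x ↦ 54x mod 191: 3 orbits of sizes [95, 95, 1].
191 − 3 = 188 transpositions; sign(π) = (−1)^188 = +1.
Check: (54/191) = +1 by Zolotarev.

+1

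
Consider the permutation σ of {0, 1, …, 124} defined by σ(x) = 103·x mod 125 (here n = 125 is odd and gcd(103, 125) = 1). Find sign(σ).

Start at x=38: 38 → 39 → 17 → 1 → 103 → 109 → 102 → … (one orbit).
π_103 has 4 disjoint cycles with lengths [100, 20, 4, 1] on {0,…,124}.
125 − 4 = 121 transpositions; sign(π) = (−1)^121 = -1.

-1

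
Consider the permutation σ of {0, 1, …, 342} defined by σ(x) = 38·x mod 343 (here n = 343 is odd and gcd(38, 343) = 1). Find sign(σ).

-1

Orbit of 54 under x↦38x: [54, 337, 115, 254, 48, 109, 26]… (length divides ord_343(38)).
π_38 has 4 disjoint cycles with lengths [294, 42, 6, 1] on {0,…,342}.
n − c = 343 − 4 = 339; sign = (−1)^339 = -1.
Via Zolotarev, sign(π_{38}) = (38|343) = -1.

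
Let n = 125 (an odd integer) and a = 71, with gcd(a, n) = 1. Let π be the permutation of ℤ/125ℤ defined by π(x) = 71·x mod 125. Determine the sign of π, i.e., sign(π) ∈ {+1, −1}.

Trace 81: π^k(81) = [81, 1, 71, 41, 36, 56, 101] for k=0..6.
Cycle lengths of π_71 on ℤ/125ℤ: [25, 25, 25, 25, 5, 5, 5, 5, 1, 1, 1, 1, 1]; 13 cycles in total.
n − c = 125 − 13 = 112; sign = (−1)^112 = +1.

+1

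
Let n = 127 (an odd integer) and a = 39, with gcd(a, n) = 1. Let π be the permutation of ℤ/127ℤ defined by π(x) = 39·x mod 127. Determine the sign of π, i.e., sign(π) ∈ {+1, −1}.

Start at x=40: 40 → 36 → 7 → 19 → 106 → 70 → 63 → … (one orbit).
The orbit structure of x ↦ 39x mod 127: 2 orbits of sizes [126, 1].
2 cycles on 127: each ℓ→(−1)^(ℓ−1), product (−1)^125 = -1.
The Jacobi symbol (39|127) = -1 (Zolotarev) agrees.

-1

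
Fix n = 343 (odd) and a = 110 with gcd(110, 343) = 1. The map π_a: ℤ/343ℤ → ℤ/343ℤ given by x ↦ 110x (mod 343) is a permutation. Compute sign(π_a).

Orbit of 40 under x↦110x: [40, 284, 27, 226, 164, 204, 145]… (length divides ord_343(110)).
Cycle type of π: 294 + 42 + 6 + 1; total 4 cycles.
n − c = 343 − 4 = 339; sign = (−1)^339 = -1.

-1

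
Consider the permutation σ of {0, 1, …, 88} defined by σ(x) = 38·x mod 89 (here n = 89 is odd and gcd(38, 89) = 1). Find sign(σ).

-1

Trace 85: π^k(85) = [85, 26, 9, 75, 2, 76, 40] for k=0..6.
2 cycles of lengths [88, 1].
sign(π) = (−1)^{n − #cycles} = (−1)^{89−2} = (−1)^87 = -1.
Check: (38/89) = -1 by Zolotarev.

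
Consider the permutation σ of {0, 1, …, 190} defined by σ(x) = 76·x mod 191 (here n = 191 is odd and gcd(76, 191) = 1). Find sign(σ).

Trace 160: π^k(160) = [160, 127, 102, 112, 108, 186, 2] for k=0..6.
Cycle type of π: 190 + 1; total 2 cycles.
sign(π) = (−1)^{n − #cycles} = (−1)^{191−2} = (−1)^189 = -1.
The Jacobi symbol (76|191) = -1 (Zolotarev) agrees.

-1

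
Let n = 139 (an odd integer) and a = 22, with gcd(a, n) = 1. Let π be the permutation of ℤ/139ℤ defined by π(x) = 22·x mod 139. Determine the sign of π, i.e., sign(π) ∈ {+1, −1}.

-1

Trace 93: π^k(93) = [93, 100, 115, 28, 60, 69, 128] for k=0..6.
The orbit structure of x ↦ 22x mod 139: 2 orbits of sizes [138, 1].
sign(π) = (−1)^{n − #cycles} = (−1)^{139−2} = (−1)^137 = -1.
Via Zolotarev, sign(π_{22}) = (22|139) = -1.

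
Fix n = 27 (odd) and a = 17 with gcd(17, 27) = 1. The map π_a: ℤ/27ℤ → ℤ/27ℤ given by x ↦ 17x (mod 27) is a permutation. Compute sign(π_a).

Orbit of 10 under x↦17x: [10, 8, 1, 17, 19, 26]… (length divides ord_27(17)).
Cycle type of π: 6×3 + 2×4 + 1; total 8 cycles.
With 8 cycles on 27 points, sign = (−1)^{27−8} = -1.
(17|27)_J = -1 (Zolotarev's lemma cross-check).

-1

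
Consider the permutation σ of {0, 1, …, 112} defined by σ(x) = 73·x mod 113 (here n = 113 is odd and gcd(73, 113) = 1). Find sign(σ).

Start at x=78: 78 → 44 → 48 → 1 → 73 → 18 → 71 → … (one orbit).
Cycle lengths of π_73 on ℤ/113ℤ: [16, 16, 16, 16, 16, 16, 16, 1]; 8 cycles in total.
113 − 8 = 105 transpositions; sign(π) = (−1)^105 = -1.
Via Zolotarev, sign(π_{73}) = (73|113) = -1.

-1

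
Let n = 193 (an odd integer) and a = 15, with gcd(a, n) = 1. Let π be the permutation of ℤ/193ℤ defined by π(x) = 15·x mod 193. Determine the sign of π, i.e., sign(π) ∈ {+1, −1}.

Orbit of 176 under x↦15x: [176, 131, 35, 139, 155, 9, 135]… (length divides ord_193(15)).
2 cycles of lengths [192, 1].
With 2 cycles on 193 points, sign = (−1)^{193−2} = -1.
Via Zolotarev, sign(π_{15}) = (15|193) = -1.

-1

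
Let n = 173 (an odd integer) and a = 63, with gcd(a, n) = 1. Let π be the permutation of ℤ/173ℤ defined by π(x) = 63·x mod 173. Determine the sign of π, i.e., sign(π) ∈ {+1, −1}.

-1

Orbit of 69 under x↦63x: [69, 22, 2, 126, 153, 124, 27]… (length divides ord_173(63)).
2 cycles of lengths [172, 1].
sign(π) = (−1)^{n − #cycles} = (−1)^{173−2} = (−1)^171 = -1.
The Jacobi symbol (63|173) = -1 (Zolotarev) agrees.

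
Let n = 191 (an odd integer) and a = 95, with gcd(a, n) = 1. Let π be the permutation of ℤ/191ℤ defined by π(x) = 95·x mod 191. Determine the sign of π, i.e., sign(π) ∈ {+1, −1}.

-1

Orbit of 77 under x↦95x: [77, 57, 67, 62, 160, 111, 40]… (length divides ord_191(95)).
The orbit structure of x ↦ 95x mod 191: 2 orbits of sizes [190, 1].
2 cycles on 191: each ℓ→(−1)^(ℓ−1), product (−1)^189 = -1.
(95|191)_J = -1 (Zolotarev's lemma cross-check).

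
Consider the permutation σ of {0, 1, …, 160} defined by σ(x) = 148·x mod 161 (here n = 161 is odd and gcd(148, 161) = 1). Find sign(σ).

-1

Orbit of 141 under x↦148x: [141, 99, 1, 148, 8, 57, 64]… (length divides ord_161(148)).
The orbit structure of x ↦ 148x mod 161: 14 orbits of sizes [22, 22, 22, 22, 22, 22, 22, 1, 1, 1, 1, 1, 1, 1].
n − c = 161 − 14 = 147; sign = (−1)^147 = -1.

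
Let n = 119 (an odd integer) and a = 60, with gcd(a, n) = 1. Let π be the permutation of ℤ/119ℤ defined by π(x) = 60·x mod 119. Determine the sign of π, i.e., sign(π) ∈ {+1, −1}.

Trace 93: π^k(93) = [93, 106, 53, 86, 43, 81, 100] for k=0..6.
Decompose π into cycles: lengths [24, 24, 24, 24, 8, 8, 3, 3, 1] (9 cycles, including the fixed point 0).
Σ(ℓ_i−1) = 119−9 = 110; sign = (−1)^110 = +1.
(60|119)_J = +1 (Zolotarev's lemma cross-check).

+1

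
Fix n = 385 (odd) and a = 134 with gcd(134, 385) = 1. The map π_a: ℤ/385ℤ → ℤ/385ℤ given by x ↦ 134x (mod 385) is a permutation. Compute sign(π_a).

Trace 29: π^k(29) = [29, 36, 204, 1, 134, 246, 239] for k=0..6.
π_134 has 56 disjoint cycles with lengths [10, 10, 10, 10, 10, 10, 10, 10, 10, 10, 10, 10, 10, 10, 10, 10, 10, 10, 10, 10, 10, 10, 10, 10, 10, 10, 10, 10, 10, 10, 10, 10, 10, 10, 10, 2, 2, 2, 2, 2, 2, 2, 2, 2, 2, 2, 2, 2, 2, 1, 1, 1, 1, 1, 1, 1] on {0,…,384}.
With 56 cycles on 385 points, sign = (−1)^{385−56} = -1.

-1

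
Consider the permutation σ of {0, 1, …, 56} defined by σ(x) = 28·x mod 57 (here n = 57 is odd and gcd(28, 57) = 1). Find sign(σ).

+1

Trace 7: π^k(7) = [7, 25, 16, 49, 4, 55, 1] for k=0..6.
Cycle type of π: 9×6 + 1×3; total 9 cycles.
sign(π) = (−1)^{n − #cycles} = (−1)^{57−9} = (−1)^48 = +1.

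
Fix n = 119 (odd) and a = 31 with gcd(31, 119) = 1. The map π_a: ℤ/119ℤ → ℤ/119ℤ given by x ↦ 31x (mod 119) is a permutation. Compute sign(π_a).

Trace 31: π^k(31) = [31, 9, 41, 81, 12, 15, 108] for k=0..6.
Decompose π into cycles: lengths [48, 48, 16, 6, 1] (5 cycles, including the fixed point 0).
With 5 cycles on 119 points, sign = (−1)^{119−5} = +1.

+1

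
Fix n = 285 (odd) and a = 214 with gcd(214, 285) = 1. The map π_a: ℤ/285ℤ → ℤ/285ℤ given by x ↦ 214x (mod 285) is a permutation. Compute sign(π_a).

Trace 226: π^k(226) = [226, 199, 121, 244, 61, 229, 271] for k=0..6.
Decompose π into cycles: lengths [18, 18, 18, 18, 18, 18, 18, 18, 18, 18, 18, 18, 9, 9, 9, 9, 9, 9, 2, 2, 2, 2, 2, 2, 1, 1, 1] (27 cycles, including the fixed point 0).
sign(π) = (−1)^{n − #cycles} = (−1)^{285−27} = (−1)^258 = +1.
Check: (214/285) = +1 by Zolotarev.

+1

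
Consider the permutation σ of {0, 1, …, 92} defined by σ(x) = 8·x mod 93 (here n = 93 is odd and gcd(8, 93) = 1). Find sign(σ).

Orbit of 8 under x↦8x: [8, 64, 47, 4, 32, 70, 2]… (length divides ord_93(8)).
Decompose π into cycles: lengths [10, 10, 10, 10, 10, 10, 5, 5, 5, 5, 5, 5, 2, 1] (14 cycles, including the fixed point 0).
14 cycles on 93: each ℓ→(−1)^(ℓ−1), product (−1)^79 = -1.

-1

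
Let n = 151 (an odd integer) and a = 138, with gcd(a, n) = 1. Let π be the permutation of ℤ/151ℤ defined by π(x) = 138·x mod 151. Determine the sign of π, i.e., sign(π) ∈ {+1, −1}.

+1

Orbit of 128 under x↦138x: [128, 148, 39, 97, 98, 85, 103]… (length divides ord_151(138)).
Decompose π into cycles: lengths [75, 75, 1] (3 cycles, including the fixed point 0).
151 − 3 = 148 transpositions; sign(π) = (−1)^148 = +1.
Check: (138/151) = +1 by Zolotarev.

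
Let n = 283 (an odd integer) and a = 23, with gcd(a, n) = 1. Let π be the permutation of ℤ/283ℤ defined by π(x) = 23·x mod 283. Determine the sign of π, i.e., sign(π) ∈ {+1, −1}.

+1

Start at x=54: 54 → 110 → 266 → 175 → 63 → 34 → 216 → … (one orbit).
Cycle type of π: 141×2 + 1; total 3 cycles.
n − c = 283 − 3 = 280; sign = (−1)^280 = +1.
The Jacobi symbol (23|283) = +1 (Zolotarev) agrees.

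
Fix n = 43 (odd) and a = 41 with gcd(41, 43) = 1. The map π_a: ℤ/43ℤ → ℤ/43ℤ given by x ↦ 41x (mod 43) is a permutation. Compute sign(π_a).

Orbit of 1 under x↦41x: [1, 41, 4, 35, 16, 11, 21]… (length divides ord_43(41)).
Cycle lengths of π_41 on ℤ/43ℤ: [7, 7, 7, 7, 7, 7, 1]; 7 cycles in total.
7 cycles on 43: each ℓ→(−1)^(ℓ−1), product (−1)^36 = +1.
Via Zolotarev, sign(π_{41}) = (41|43) = +1.

+1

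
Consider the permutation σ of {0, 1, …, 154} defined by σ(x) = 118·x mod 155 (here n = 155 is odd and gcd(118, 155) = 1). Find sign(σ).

-1

Trace 67: π^k(67) = [67, 1, 118, 129, 32, 56, 98] for k=0..6.
Cycle lengths of π_118 on ℤ/155ℤ: [12, 12, 12, 12, 12, 12, 12, 12, 12, 12, 4, 3, 3, 3, 3, 3, 3, 3, 3, 3, 3, 1]; 22 cycles in total.
22 cycles on 155: each ℓ→(−1)^(ℓ−1), product (−1)^133 = -1.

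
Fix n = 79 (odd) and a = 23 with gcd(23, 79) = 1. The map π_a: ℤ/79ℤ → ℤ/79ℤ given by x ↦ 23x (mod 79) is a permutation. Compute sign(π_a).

Orbit of 23 under x↦23x: [23, 55, 1]… (length divides ord_79(23)).
Cycle type of π: 3×26 + 1; total 27 cycles.
27 cycles on 79: each ℓ→(−1)^(ℓ−1), product (−1)^52 = +1.
The Jacobi symbol (23|79) = +1 (Zolotarev) agrees.

+1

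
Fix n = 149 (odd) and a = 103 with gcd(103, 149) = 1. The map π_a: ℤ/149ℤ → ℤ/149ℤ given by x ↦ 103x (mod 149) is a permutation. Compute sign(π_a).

+1

Trace 82: π^k(82) = [82, 102, 76, 80, 45, 16, 9] for k=0..6.
Decompose π into cycles: lengths [74, 74, 1] (3 cycles, including the fixed point 0).
Σ(ℓ_i−1) = 149−3 = 146; sign = (−1)^146 = +1.
The Jacobi symbol (103|149) = +1 (Zolotarev) agrees.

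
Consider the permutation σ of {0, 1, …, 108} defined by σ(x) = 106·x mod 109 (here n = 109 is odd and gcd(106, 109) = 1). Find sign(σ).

Start at x=49: 49 → 71 → 5 → 94 → 45 → 83 → 78 → … (one orbit).
Cycle lengths of π_106 on ℤ/109ℤ: [54, 54, 1]; 3 cycles in total.
Σ(ℓ_i−1) = 109−3 = 106; sign = (−1)^106 = +1.

+1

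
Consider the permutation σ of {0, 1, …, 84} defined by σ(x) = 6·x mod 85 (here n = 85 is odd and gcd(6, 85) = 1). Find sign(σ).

-1

Trace 56: π^k(56) = [56, 81, 61, 26, 71, 1, 6] for k=0..6.
Cycle lengths of π_6 on ℤ/85ℤ: [16, 16, 16, 16, 16, 1, 1, 1, 1, 1]; 10 cycles in total.
n − c = 85 − 10 = 75; sign = (−1)^75 = -1.
Check: (6/85) = -1 by Zolotarev.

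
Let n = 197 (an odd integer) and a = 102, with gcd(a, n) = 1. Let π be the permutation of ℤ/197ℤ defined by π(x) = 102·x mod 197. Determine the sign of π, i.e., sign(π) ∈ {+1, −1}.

-1

Orbit of 61 under x↦102x: [61, 115, 107, 79, 178, 32, 112]… (length divides ord_197(102)).
Cycle type of π: 196 + 1; total 2 cycles.
197 − 2 = 195 transpositions; sign(π) = (−1)^195 = -1.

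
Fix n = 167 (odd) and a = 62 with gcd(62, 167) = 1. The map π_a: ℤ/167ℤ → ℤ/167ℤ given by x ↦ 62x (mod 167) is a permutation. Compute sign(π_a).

Orbit of 19 under x↦62x: [19, 9, 57, 27, 4, 81, 12]… (length divides ord_167(62)).
The orbit structure of x ↦ 62x mod 167: 3 orbits of sizes [83, 83, 1].
sign(π) = (−1)^{n − #cycles} = (−1)^{167−3} = (−1)^164 = +1.
Zolotarev: (62|167) = +1, matching the cycle-count sign.

+1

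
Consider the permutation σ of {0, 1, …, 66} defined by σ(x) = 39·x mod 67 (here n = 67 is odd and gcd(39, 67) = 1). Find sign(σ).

+1

Orbit of 6 under x↦39x: [6, 33, 14, 10, 55, 1, 39]… (length divides ord_67(39)).
3 cycles of lengths [33, 33, 1].
67 − 3 = 64 transpositions; sign(π) = (−1)^64 = +1.
Check: (39/67) = +1 by Zolotarev.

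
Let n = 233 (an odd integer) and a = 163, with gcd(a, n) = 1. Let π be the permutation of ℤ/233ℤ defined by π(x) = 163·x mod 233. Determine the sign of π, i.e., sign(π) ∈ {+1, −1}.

Orbit of 147 under x↦163x: [147, 195, 97, 200, 213, 2, 93]… (length divides ord_233(163)).
π_163 has 2 disjoint cycles with lengths [232, 1] on {0,…,232}.
sign(π) = (−1)^{n − #cycles} = (−1)^{233−2} = (−1)^231 = -1.
Zolotarev: (163|233) = -1, matching the cycle-count sign.

-1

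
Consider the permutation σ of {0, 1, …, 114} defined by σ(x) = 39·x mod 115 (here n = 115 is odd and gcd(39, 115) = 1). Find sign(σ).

Trace 94: π^k(94) = [94, 101, 29, 96, 64, 81, 54] for k=0..6.
π_39 has 9 disjoint cycles with lengths [22, 22, 22, 22, 11, 11, 2, 2, 1] on {0,…,114}.
115 − 9 = 106 transpositions; sign(π) = (−1)^106 = +1.

+1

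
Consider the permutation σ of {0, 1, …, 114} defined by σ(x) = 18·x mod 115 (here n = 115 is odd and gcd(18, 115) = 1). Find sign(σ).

-1

Orbit of 78 under x↦18x: [78, 24, 87, 71, 13, 4, 72]… (length divides ord_115(18)).
Cycle type of π: 44×2 + 11×2 + 4 + 1; total 6 cycles.
Σ(ℓ_i−1) = 115−6 = 109; sign = (−1)^109 = -1.
The Jacobi symbol (18|115) = -1 (Zolotarev) agrees.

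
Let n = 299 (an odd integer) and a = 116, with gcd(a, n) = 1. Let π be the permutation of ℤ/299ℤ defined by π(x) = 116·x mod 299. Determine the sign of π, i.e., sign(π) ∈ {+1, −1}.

Orbit of 116 under x↦116x: [116, 1]… (length divides ord_299(116)).
Cycle lengths of π_116 on ℤ/299ℤ: [2, 2, 2, 2, 2, 2, 2, 2, 2, 2, 2, 2, 2, 2, 2, 2, 2, 2, 2, 2, 2, 2, 2, 2, 2, 2, 2, 2, 2, 2, 2, 2, 2, 2, 2, 2, 2, 2, 2, 2, 2, 2, 2, 2, 2, 2, 2, 2, 2, 2, 2, 2, 2, 2, 2, 2, 2, 2, 2, 2, 2, 2, 2, 2, 2, 2, 2, 2, 2, 2, 2, 2, 2, 2, 2, 2, 2, 2, 2, 2, 2, 2, 2, 2, 2, 2, 2, 2, 2, 2, 2, 2, 2, 2, 2, 2, 2, 2, 2, 2, 2, 2, 2, 2, 2, 2, 2, 2, 2, 2, 2, 2, 2, 2, 2, 2, 2, 2, 2, 2, 2, 2, 2, 2, 2, 2, 2, 2, 2, 2, 2, 2, 2, 2, 2, 2, 2, 2, 1, 1, 1, 1, 1, 1, 1, 1, 1, 1, 1, 1, 1, 1, 1, 1, 1, 1, 1, 1, 1, 1, 1]; 161 cycles in total.
sign(π) = (−1)^{n − #cycles} = (−1)^{299−161} = (−1)^138 = +1.
(116|299)_J = +1 (Zolotarev's lemma cross-check).

+1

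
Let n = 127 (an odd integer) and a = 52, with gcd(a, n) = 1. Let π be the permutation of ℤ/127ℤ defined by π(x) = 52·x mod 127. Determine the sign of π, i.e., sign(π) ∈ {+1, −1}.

+1

Trace 103: π^k(103) = [103, 22, 1, 52, 37, 19, 99] for k=0..6.
π_52 has 15 disjoint cycles with lengths [9, 9, 9, 9, 9, 9, 9, 9, 9, 9, 9, 9, 9, 9, 1] on {0,…,126}.
Σ(ℓ_i−1) = 127−15 = 112; sign = (−1)^112 = +1.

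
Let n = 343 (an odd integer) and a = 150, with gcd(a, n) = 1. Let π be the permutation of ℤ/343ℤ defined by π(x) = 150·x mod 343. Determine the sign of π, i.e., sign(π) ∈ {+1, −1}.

Orbit of 68 under x↦150x: [68, 253, 220, 72, 167, 11, 278]… (length divides ord_343(150)).
The orbit structure of x ↦ 150x mod 343: 4 orbits of sizes [294, 42, 6, 1].
343 − 4 = 339 transpositions; sign(π) = (−1)^339 = -1.

-1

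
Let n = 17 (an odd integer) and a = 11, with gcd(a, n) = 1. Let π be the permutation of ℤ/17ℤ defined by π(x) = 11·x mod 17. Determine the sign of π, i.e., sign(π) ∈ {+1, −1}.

Start at x=13: 13 → 7 → 9 → 14 → 1 → 11 → 2 → … (one orbit).
Cycle lengths of π_11 on ℤ/17ℤ: [16, 1]; 2 cycles in total.
2 cycles on 17: each ℓ→(−1)^(ℓ−1), product (−1)^15 = -1.
Via Zolotarev, sign(π_{11}) = (11|17) = -1.

-1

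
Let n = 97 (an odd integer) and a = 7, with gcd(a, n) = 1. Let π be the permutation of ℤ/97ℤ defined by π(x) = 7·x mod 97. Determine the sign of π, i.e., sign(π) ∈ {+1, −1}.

Start at x=15: 15 → 8 → 56 → 4 → 28 → 2 → 14 → … (one orbit).
Cycle lengths of π_7 on ℤ/97ℤ: [96, 1]; 2 cycles in total.
97 − 2 = 95 transpositions; sign(π) = (−1)^95 = -1.
Check: (7/97) = -1 by Zolotarev.

-1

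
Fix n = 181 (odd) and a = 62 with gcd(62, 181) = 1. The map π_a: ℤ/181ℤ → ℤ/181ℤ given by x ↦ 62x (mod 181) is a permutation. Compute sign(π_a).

+1

Orbit of 62 under x↦62x: [62, 43, 132, 39, 65, 48, 80]… (length divides ord_181(62)).
Cycle lengths of π_62 on ℤ/181ℤ: [9, 9, 9, 9, 9, 9, 9, 9, 9, 9, 9, 9, 9, 9, 9, 9, 9, 9, 9, 9, 1]; 21 cycles in total.
181 − 21 = 160 transpositions; sign(π) = (−1)^160 = +1.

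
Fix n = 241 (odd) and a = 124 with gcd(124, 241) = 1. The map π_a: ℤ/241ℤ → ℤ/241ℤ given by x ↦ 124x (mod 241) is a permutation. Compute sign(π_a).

-1

Start at x=105: 105 → 6 → 21 → 194 → 197 → 87 → 184 → … (one orbit).
The orbit structure of x ↦ 124x mod 241: 4 orbits of sizes [80, 80, 80, 1].
Σ(ℓ_i−1) = 241−4 = 237; sign = (−1)^237 = -1.
(124|241)_J = -1 (Zolotarev's lemma cross-check).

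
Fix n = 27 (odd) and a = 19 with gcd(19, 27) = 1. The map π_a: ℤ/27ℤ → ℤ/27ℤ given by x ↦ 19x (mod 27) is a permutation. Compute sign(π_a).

Start at x=19: 19 → 10 → 1 → 19 (one orbit).
The orbit structure of x ↦ 19x mod 27: 15 orbits of sizes [3, 3, 3, 3, 3, 3, 1, 1, 1, 1, 1, 1, 1, 1, 1].
n − c = 27 − 15 = 12; sign = (−1)^12 = +1.

+1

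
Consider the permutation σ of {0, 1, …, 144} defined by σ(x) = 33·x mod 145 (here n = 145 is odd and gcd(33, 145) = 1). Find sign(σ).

Trace 16: π^k(16) = [16, 93, 24, 67, 36, 28, 54] for k=0..6.
π_33 has 8 disjoint cycles with lengths [28, 28, 28, 28, 14, 14, 4, 1] on {0,…,144}.
8 cycles on 145: each ℓ→(−1)^(ℓ−1), product (−1)^137 = -1.
(33|145)_J = -1 (Zolotarev's lemma cross-check).

-1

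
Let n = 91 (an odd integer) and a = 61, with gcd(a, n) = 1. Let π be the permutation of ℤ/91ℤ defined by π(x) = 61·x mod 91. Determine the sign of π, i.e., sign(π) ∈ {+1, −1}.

Trace 27: π^k(27) = [27, 9, 3, 1, 61, 81] for k=0..5.
The orbit structure of x ↦ 61x mod 91: 18 orbits of sizes [6, 6, 6, 6, 6, 6, 6, 6, 6, 6, 6, 6, 6, 3, 3, 3, 3, 1].
91 − 18 = 73 transpositions; sign(π) = (−1)^73 = -1.
(61|91)_J = -1 (Zolotarev's lemma cross-check).

-1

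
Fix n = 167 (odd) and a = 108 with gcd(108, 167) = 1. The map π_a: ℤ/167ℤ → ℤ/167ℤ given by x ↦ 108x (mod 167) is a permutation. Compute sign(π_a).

Start at x=93: 93 → 24 → 87 → 44 → 76 → 25 → 28 → … (one orbit).
Cycle lengths of π_108 on ℤ/167ℤ: [83, 83, 1]; 3 cycles in total.
3 cycles on 167: each ℓ→(−1)^(ℓ−1), product (−1)^164 = +1.
Via Zolotarev, sign(π_{108}) = (108|167) = +1.

+1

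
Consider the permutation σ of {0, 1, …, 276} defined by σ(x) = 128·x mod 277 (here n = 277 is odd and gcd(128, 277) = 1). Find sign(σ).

Orbit of 146 under x↦128x: [146, 129, 169, 26, 4, 235, 164]… (length divides ord_277(128)).
4 cycles of lengths [92, 92, 92, 1].
Σ(ℓ_i−1) = 277−4 = 273; sign = (−1)^273 = -1.
Check: (128/277) = -1 by Zolotarev.

-1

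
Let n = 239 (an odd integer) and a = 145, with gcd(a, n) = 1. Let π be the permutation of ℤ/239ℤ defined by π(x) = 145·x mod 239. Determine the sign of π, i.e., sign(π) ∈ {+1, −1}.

Start at x=113: 113 → 133 → 165 → 25 → 40 → 64 → 198 → … (one orbit).
3 cycles of lengths [119, 119, 1].
n − c = 239 − 3 = 236; sign = (−1)^236 = +1.

+1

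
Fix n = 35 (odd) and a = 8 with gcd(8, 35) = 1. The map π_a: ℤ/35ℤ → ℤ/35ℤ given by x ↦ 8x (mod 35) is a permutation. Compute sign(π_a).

-1

Start at x=29: 29 → 22 → 1 → 8 → 29 (one orbit).
14 cycles of lengths [4, 4, 4, 4, 4, 4, 4, 1, 1, 1, 1, 1, 1, 1].
n − c = 35 − 14 = 21; sign = (−1)^21 = -1.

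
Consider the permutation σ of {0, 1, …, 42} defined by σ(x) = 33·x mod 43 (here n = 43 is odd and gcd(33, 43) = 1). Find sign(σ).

Trace 3: π^k(3) = [3, 13, 42, 10, 29, 11, 19] for k=0..6.
π_33 has 2 disjoint cycles with lengths [42, 1] on {0,…,42}.
n − c = 43 − 2 = 41; sign = (−1)^41 = -1.

-1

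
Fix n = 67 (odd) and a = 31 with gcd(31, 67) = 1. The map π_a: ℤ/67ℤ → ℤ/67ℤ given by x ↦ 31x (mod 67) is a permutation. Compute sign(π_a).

Start at x=43: 43 → 60 → 51 → 40 → 34 → 49 → 45 → … (one orbit).
2 cycles of lengths [66, 1].
Σ(ℓ_i−1) = 67−2 = 65; sign = (−1)^65 = -1.
The Jacobi symbol (31|67) = -1 (Zolotarev) agrees.

-1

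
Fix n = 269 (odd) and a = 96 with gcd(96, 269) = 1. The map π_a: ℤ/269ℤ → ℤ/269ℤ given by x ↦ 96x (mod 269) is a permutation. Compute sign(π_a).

+1

Trace 258: π^k(258) = [258, 20, 37, 55, 169, 84, 263] for k=0..6.
Cycle type of π: 134×2 + 1; total 3 cycles.
sign(π) = (−1)^{n − #cycles} = (−1)^{269−3} = (−1)^266 = +1.
Via Zolotarev, sign(π_{96}) = (96|269) = +1.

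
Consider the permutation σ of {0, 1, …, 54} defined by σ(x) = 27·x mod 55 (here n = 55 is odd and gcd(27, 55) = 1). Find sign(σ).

-1

Start at x=38: 38 → 36 → 37 → 9 → 23 → 16 → 47 → … (one orbit).
Cycle lengths of π_27 on ℤ/55ℤ: [20, 20, 5, 5, 4, 1]; 6 cycles in total.
6 cycles on 55: each ℓ→(−1)^(ℓ−1), product (−1)^49 = -1.
Check: (27/55) = -1 by Zolotarev.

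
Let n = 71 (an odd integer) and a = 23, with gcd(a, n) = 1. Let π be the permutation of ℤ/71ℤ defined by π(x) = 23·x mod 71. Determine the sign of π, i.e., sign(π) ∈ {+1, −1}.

-1

Orbit of 20 under x↦23x: [20, 34, 1, 23, 32, 26, 30]… (length divides ord_71(23)).
Cycle type of π: 14×5 + 1; total 6 cycles.
6 cycles on 71: each ℓ→(−1)^(ℓ−1), product (−1)^65 = -1.
Zolotarev: (23|71) = -1, matching the cycle-count sign.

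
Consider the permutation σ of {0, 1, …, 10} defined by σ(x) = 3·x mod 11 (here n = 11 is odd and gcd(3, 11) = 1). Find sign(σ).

+1

Start at x=3: 3 → 9 → 5 → 4 → 1 → 3 (one orbit).
Decompose π into cycles: lengths [5, 5, 1] (3 cycles, including the fixed point 0).
3 cycles on 11: each ℓ→(−1)^(ℓ−1), product (−1)^8 = +1.
(3|11)_J = +1 (Zolotarev's lemma cross-check).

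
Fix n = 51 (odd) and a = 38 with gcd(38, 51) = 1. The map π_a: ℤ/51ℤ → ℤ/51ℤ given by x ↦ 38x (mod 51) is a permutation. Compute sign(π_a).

Start at x=1: 1 → 38 → 16 → 47 → 1 (one orbit).
π_38 has 14 disjoint cycles with lengths [4, 4, 4, 4, 4, 4, 4, 4, 4, 4, 4, 4, 2, 1] on {0,…,50}.
n − c = 51 − 14 = 37; sign = (−1)^37 = -1.

-1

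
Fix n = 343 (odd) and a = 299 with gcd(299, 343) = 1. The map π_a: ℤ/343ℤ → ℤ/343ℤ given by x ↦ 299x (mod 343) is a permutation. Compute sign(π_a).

Start at x=115: 115 → 85 → 33 → 263 → 90 → 156 → 339 → … (one orbit).
π_299 has 4 disjoint cycles with lengths [294, 42, 6, 1] on {0,…,342}.
4 cycles on 343: each ℓ→(−1)^(ℓ−1), product (−1)^339 = -1.

-1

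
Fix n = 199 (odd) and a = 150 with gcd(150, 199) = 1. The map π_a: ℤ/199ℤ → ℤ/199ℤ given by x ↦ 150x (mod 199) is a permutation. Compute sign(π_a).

Start at x=124: 124 → 93 → 20 → 15 → 61 → 195 → 196 → … (one orbit).
Cycle lengths of π_150 on ℤ/199ℤ: [198, 1]; 2 cycles in total.
199 − 2 = 197 transpositions; sign(π) = (−1)^197 = -1.
(150|199)_J = -1 (Zolotarev's lemma cross-check).

-1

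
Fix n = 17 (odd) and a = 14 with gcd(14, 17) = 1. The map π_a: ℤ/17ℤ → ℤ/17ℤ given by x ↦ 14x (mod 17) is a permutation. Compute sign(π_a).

Orbit of 16 under x↦14x: [16, 3, 8, 10, 4, 5, 2]… (length divides ord_17(14)).
Cycle type of π: 16 + 1; total 2 cycles.
With 2 cycles on 17 points, sign = (−1)^{17−2} = -1.

-1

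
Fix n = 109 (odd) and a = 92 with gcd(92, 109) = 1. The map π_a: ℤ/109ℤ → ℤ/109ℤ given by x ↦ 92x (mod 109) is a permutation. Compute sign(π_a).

-1

Trace 107: π^k(107) = [107, 34, 76, 16, 55, 46, 90] for k=0..6.
The orbit structure of x ↦ 92x mod 109: 4 orbits of sizes [36, 36, 36, 1].
4 cycles on 109: each ℓ→(−1)^(ℓ−1), product (−1)^105 = -1.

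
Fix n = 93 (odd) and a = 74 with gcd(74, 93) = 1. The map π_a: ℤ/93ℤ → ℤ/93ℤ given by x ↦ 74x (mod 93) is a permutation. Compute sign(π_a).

+1

Start at x=86: 86 → 40 → 77 → 25 → 83 → 4 → 17 → … (one orbit).
Cycle lengths of π_74 on ℤ/93ℤ: [30, 30, 30, 2, 1]; 5 cycles in total.
With 5 cycles on 93 points, sign = (−1)^{93−5} = +1.
Via Zolotarev, sign(π_{74}) = (74|93) = +1.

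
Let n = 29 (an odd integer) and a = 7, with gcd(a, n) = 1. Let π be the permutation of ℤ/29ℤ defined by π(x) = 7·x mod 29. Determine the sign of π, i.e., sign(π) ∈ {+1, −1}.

Trace 20: π^k(20) = [20, 24, 23, 16, 25, 1, 7] for k=0..6.
The orbit structure of x ↦ 7x mod 29: 5 orbits of sizes [7, 7, 7, 7, 1].
n − c = 29 − 5 = 24; sign = (−1)^24 = +1.
Zolotarev: (7|29) = +1, matching the cycle-count sign.

+1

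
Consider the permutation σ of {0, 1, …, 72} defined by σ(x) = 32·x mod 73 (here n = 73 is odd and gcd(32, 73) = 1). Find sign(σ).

Start at x=32: 32 → 2 → 64 → 4 → 55 → 8 → 37 → … (one orbit).
The orbit structure of x ↦ 32x mod 73: 9 orbits of sizes [9, 9, 9, 9, 9, 9, 9, 9, 1].
9 cycles on 73: each ℓ→(−1)^(ℓ−1), product (−1)^64 = +1.

+1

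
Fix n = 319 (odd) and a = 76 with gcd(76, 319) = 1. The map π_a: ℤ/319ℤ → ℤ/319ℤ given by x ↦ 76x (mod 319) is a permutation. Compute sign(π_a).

+1

Trace 34: π^k(34) = [34, 32, 199, 131, 67, 307, 45] for k=0..6.
Cycle lengths of π_76 on ℤ/319ℤ: [28, 28, 28, 28, 28, 28, 28, 28, 28, 28, 28, 2, 2, 2, 2, 2, 1]; 17 cycles in total.
With 17 cycles on 319 points, sign = (−1)^{319−17} = +1.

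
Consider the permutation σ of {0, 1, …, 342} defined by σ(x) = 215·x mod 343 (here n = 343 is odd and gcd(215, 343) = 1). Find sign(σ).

-1

Trace 293: π^k(293) = [293, 226, 227, 99, 19, 312, 195] for k=0..6.
Decompose π into cycles: lengths [42, 42, 42, 42, 42, 42, 42, 6, 6, 6, 6, 6, 6, 6, 6, 1] (16 cycles, including the fixed point 0).
With 16 cycles on 343 points, sign = (−1)^{343−16} = -1.
The Jacobi symbol (215|343) = -1 (Zolotarev) agrees.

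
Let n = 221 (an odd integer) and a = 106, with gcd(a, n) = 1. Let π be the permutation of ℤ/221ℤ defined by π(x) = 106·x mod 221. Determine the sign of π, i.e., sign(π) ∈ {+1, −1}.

Start at x=98: 98 → 1 → 106 → 186 → 47 → 120 → 123 → … (one orbit).
The orbit structure of x ↦ 106x mod 221: 22 orbits of sizes [12, 12, 12, 12, 12, 12, 12, 12, 12, 12, 12, 12, 12, 12, 12, 12, 12, 4, 4, 4, 4, 1].
Σ(ℓ_i−1) = 221−22 = 199; sign = (−1)^199 = -1.
The Jacobi symbol (106|221) = -1 (Zolotarev) agrees.

-1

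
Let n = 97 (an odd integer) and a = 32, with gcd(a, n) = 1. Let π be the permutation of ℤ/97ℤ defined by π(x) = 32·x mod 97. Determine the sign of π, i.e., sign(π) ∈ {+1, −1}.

+1

Start at x=72: 72 → 73 → 8 → 62 → 44 → 50 → 48 → … (one orbit).
Decompose π into cycles: lengths [48, 48, 1] (3 cycles, including the fixed point 0).
n − c = 97 − 3 = 94; sign = (−1)^94 = +1.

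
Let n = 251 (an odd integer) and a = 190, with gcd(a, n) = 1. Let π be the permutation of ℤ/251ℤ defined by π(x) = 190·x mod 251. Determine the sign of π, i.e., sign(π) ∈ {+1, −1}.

Trace 214: π^k(214) = [214, 249, 122, 88, 154, 144, 1] for k=0..6.
Decompose π into cycles: lengths [125, 125, 1] (3 cycles, including the fixed point 0).
3 cycles on 251: each ℓ→(−1)^(ℓ−1), product (−1)^248 = +1.
(190|251)_J = +1 (Zolotarev's lemma cross-check).

+1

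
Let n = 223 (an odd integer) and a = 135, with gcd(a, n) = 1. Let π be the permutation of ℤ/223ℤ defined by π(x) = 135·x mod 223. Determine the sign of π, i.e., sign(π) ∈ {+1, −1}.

+1

Trace 116: π^k(116) = [116, 50, 60, 72, 131, 68, 37] for k=0..6.
3 cycles of lengths [111, 111, 1].
sign(π) = (−1)^{n − #cycles} = (−1)^{223−3} = (−1)^220 = +1.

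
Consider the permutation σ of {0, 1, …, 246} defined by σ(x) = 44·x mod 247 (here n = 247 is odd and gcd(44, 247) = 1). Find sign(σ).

-1

Start at x=131: 131 → 83 → 194 → 138 → 144 → 161 → 168 → … (one orbit).
Cycle type of π: 36×6 + 9×2 + 4×3 + 1; total 12 cycles.
With 12 cycles on 247 points, sign = (−1)^{247−12} = -1.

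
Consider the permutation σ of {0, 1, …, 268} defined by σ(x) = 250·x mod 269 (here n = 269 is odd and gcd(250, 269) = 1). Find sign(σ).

Orbit of 97 under x↦250x: [97, 40, 47, 183, 20, 158, 226]… (length divides ord_269(250)).
Cycle type of π: 268 + 1; total 2 cycles.
269 − 2 = 267 transpositions; sign(π) = (−1)^267 = -1.
The Jacobi symbol (250|269) = -1 (Zolotarev) agrees.

-1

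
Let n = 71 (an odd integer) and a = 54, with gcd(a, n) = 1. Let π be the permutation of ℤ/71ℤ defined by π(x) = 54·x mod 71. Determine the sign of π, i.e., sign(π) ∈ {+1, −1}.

+1

Orbit of 1 under x↦54x: [1, 54, 5, 57, 25]… (length divides ord_71(54)).
15 cycles of lengths [5, 5, 5, 5, 5, 5, 5, 5, 5, 5, 5, 5, 5, 5, 1].
71 − 15 = 56 transpositions; sign(π) = (−1)^56 = +1.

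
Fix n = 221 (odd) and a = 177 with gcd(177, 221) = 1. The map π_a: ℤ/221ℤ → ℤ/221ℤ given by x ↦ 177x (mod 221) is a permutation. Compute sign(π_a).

+1

Start at x=157: 157 → 164 → 77 → 148 → 118 → 112 → 155 → … (one orbit).
π_177 has 17 disjoint cycles with lengths [16, 16, 16, 16, 16, 16, 16, 16, 16, 16, 16, 16, 16, 4, 4, 4, 1] on {0,…,220}.
17 cycles on 221: each ℓ→(−1)^(ℓ−1), product (−1)^204 = +1.
Zolotarev: (177|221) = +1, matching the cycle-count sign.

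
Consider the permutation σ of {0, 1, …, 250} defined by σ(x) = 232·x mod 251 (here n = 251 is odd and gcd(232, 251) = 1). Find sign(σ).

Orbit of 152 under x↦232x: [152, 124, 154, 86, 123, 173, 227]… (length divides ord_251(232)).
Decompose π into cycles: lengths [125, 125, 1] (3 cycles, including the fixed point 0).
n − c = 251 − 3 = 248; sign = (−1)^248 = +1.

+1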